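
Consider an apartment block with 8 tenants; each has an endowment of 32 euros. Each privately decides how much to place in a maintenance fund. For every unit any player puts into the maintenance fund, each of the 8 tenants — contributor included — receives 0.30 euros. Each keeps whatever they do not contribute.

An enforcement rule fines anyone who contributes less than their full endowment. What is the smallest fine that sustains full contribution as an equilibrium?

Given the others contribute fully, the best deviation is to contribute 0 (any partial contribution still incurs the fine and gives up units whose private return 0.30 is below 1).
Deviating from 32 to 0 saves 32 euros but forfeits the deviator's share of the drop in the maintenance fund: 0.30 × 32 = 9.60.
So the deviation gain is 32 − 9.60 = 22.40, and the fine must be at least 22.40 euros to wipe it out.

22.40 euros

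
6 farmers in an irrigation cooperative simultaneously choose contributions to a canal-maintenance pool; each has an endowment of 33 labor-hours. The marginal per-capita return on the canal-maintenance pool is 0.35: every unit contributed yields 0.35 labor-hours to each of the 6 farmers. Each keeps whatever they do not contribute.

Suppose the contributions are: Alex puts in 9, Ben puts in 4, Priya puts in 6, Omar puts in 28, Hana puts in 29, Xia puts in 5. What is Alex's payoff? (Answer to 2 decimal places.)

Total contributed: 9 + 4 + 6 + 28 + 29 + 5 = 81.
Each receives 0.35 × 81 = 28.35 from the canal-maintenance pool.
Alex keeps 33 − 9 = 24, so Alex's payoff is 24 + 28.35 = 52.35.

52.35 labor-hours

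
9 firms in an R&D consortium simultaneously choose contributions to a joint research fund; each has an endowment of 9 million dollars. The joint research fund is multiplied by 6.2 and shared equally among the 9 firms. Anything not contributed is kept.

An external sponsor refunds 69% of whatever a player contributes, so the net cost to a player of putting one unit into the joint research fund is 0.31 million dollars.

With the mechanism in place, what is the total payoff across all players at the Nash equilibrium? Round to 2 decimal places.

Under the mechanism each unit contributed yields (6.2/9) / 0.31 = 2.2222 back to its contributor per unit of net cost, which exceeds 1, making full contribution the dominant choice for everyone.
So the Nash equilibrium is full contribution by all 9; the group earns 9 × (9 × 0.69 + 6.2 × 9) = 558.09.

558.09 million dollars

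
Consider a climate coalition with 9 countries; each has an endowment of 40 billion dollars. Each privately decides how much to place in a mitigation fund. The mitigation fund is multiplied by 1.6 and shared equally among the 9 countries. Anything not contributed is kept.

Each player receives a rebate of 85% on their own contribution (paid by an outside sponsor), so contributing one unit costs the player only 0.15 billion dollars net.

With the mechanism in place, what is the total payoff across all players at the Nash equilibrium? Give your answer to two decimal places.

With the mechanism, a contributed unit returns (1.6/9) / 0.15 = 1.1852 per unit of net cost to the contributor — now above 1 — so contributing fully is weakly dominant for every player.
At the Nash equilibrium everyone contributes 40. Group total payoff = 9 × (40 × 0.85 + 1.6 × 40) = 882.00.

882.00 billion dollars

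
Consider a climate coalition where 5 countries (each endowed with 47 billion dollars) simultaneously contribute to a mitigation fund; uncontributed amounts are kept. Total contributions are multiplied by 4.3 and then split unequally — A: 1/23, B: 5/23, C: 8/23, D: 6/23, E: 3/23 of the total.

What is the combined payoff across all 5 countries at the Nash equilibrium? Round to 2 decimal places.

545.20 billion dollars

A player with share s gets back 4.3·s per unit contributed, so full contribution is dominant for anyone with s > 1/4.3 = 0.2326 and zero contribution is dominant for anyone below.
C and D clear that bar, contributing 47 each; the remaining 3 contribute 0. Total contributed: 94.
The mitigation fund pays out 4.3 × 94 = 404.20 in total (split across the unequal shares, but the aggregate is all that matters for the group sum).
The 3 free-riders keep 47 each, adding 141. Group total = 141 + 404.20 = 545.20.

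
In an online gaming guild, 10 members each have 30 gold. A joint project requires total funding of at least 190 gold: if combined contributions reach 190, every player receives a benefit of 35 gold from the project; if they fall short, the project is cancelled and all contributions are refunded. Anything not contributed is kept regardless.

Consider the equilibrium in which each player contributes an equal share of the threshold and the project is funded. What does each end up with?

Equal share of the threshold: 190/10 = 19.
At this profile no one gains by cutting their contribution: any cut drops the total below 190, the project is cancelled, contributions are refunded, and the deviator ends with 30, which is less than 30 − 19 + 35 = 46. Contributing more than 19 just wastes the excess. So contributing exactly 19 is a best response.
Each player's payoff: 30 − 19 + 35 = 46.

46 gold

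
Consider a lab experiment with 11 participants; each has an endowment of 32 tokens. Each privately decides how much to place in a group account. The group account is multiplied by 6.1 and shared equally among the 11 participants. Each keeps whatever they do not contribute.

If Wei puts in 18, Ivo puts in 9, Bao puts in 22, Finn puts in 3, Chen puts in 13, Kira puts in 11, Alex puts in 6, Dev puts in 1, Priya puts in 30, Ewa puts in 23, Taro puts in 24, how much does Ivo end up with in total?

111.73 tokens

Total contributed: 18 + 9 + 22 + 3 + 13 + 11 + 6 + 1 + 30 + 23 + 24 = 160.
Each receives 6.1 × 160 / 11 = 88.73 from the group account.
Ivo keeps 32 − 9 = 23, so Ivo's payoff is 23 + 88.73 = 111.73.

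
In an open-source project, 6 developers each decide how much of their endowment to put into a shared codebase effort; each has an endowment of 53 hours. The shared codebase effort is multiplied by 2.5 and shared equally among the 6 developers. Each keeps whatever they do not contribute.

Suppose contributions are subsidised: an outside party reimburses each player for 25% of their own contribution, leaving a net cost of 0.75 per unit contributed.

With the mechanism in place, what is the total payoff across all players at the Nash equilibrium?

318.00 hours

With the mechanism, a contributed unit returns (2.5/6) / 0.75 = 0.5556 per unit of net cost — still below 1 — so contributing 0 remains dominant for every player.
At the Nash equilibrium no one contributes; group total payoff = 6 × 53 = 318.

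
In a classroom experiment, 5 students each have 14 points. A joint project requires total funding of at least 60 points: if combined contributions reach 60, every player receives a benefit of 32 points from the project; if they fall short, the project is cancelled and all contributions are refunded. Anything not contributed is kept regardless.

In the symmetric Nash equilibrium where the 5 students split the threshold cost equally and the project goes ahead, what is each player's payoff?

34 points

Equal share of the threshold: 60/5 = 12.
At this profile no one gains by cutting their contribution: any cut drops the total below 60, the project is cancelled, contributions are refunded, and the deviator ends with 14, which is less than 14 − 12 + 32 = 34. Contributing more than 12 just wastes the excess. So contributing exactly 12 is a best response.
Each player's payoff: 14 − 12 + 32 = 34.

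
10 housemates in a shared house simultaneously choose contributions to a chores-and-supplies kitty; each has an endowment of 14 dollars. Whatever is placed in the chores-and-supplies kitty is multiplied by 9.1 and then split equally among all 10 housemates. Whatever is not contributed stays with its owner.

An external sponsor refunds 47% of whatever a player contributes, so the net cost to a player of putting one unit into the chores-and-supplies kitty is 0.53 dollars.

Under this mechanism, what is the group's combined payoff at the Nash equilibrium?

The effective private return per unit is now (9.1/10) / 0.53 = 1.7170 > 1, so every player's dominant strategy flips to full contribution.
So the Nash equilibrium is full contribution by all 10; the group earns 10 × (14 × 0.47 + 9.1 × 14) = 1339.80.

1339.80 dollars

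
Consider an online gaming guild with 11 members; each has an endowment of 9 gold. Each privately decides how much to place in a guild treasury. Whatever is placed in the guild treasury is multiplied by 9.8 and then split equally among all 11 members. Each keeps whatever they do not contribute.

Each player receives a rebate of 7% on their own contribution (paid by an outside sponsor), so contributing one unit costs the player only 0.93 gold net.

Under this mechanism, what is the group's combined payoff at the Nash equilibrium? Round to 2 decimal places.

99.00 gold

Even with the mechanism, each unit contributed returns only (9.8/11) / 0.93 = 0.9580 per unit of net cost, so contributing nothing is still dominant.
Everyone keeps their endowment and the group total is 11 × 9 = 99.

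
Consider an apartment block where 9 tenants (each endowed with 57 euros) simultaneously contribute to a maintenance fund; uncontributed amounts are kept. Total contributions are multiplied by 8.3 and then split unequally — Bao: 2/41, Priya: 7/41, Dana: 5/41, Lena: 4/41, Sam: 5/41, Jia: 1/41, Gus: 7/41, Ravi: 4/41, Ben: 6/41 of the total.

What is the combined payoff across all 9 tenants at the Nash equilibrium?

Player j's private return per contributed unit is 8.3 × (j's share). Contributing is weakly dominant for j when that share is at least 1/8.3 = 0.1205, and contributing 0 is dominant otherwise.
Priya, Dana, Sam, Gus and Ben clear that bar, contributing 57 each; the remaining 4 contribute 0. Total contributed: 285.
The maintenance fund pays out 8.3 × 285 = 2365.50 in total (split across the unequal shares, but the aggregate is all that matters for the group sum).
The 4 free-riders keep 57 each, adding 228. Group total = 228 + 2365.50 = 2593.50.

2593.50 euros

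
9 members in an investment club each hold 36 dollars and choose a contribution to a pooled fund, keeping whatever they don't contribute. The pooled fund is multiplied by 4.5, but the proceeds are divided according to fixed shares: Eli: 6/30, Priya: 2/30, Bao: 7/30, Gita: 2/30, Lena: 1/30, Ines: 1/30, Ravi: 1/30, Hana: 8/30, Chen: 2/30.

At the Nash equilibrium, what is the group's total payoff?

Each unit j contributes comes back to j as 4.5 × (j's share), so j prefers to contribute only if that share exceeds 1/4.5 = 0.2222; otherwise keeping the unit dominates.
The shares above 0.2222 belong to Bao and Hana, contributing 36 each; the remaining 7 contribute 0. Total contributed: 72.
The pooled fund pays out 4.5 × 72 = 324.00 in total (split across the unequal shares, but the aggregate is all that matters for the group sum).
The 7 free-riders keep 36 each, adding 252. Group total = 252 + 324.00 = 576.00.

576.00 dollars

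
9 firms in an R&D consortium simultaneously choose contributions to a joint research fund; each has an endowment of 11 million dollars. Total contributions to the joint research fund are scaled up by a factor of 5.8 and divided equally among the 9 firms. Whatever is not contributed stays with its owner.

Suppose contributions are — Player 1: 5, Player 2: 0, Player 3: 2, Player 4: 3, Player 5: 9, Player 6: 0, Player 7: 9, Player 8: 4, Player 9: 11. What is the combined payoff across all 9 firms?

Total contributed: 5 + 0 + 2 + 3 + 9 + 0 + 9 + 4 + 11 = 43; total kept: 9 × 11 − 43 = 56.
The joint research fund pays out 5.8 × 43 = 249.40 in aggregate.
Group total = 56 + 249.40 = 305.40.

305.40 million dollars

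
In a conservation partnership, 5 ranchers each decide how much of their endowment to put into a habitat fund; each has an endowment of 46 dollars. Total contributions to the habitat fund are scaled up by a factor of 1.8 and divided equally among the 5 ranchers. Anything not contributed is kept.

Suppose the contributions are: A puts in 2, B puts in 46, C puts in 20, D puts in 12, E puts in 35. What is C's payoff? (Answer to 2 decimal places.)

Total contributed: 2 + 46 + 20 + 12 + 35 = 115.
Each receives 1.8 × 115 / 5 = 41.40 from the habitat fund.
C keeps 46 − 20 = 26, so C's payoff is 26 + 41.40 = 67.40.

67.40 dollars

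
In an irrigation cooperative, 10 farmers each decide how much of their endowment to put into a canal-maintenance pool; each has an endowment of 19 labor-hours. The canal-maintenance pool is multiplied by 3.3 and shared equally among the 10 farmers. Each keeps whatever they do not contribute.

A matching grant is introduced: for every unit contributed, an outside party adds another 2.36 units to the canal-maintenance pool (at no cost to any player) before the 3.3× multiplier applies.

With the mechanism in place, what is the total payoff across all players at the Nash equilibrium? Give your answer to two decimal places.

2106.72 labor-hours

The effective private return per unit is now 3.3 × 3.36 / 10 = 1.1088 > 1, so every player's dominant strategy flips to full contribution.
So the Nash equilibrium is full contribution by all 10; the group earns 3.3 × 3.36 × 190 = 2106.72.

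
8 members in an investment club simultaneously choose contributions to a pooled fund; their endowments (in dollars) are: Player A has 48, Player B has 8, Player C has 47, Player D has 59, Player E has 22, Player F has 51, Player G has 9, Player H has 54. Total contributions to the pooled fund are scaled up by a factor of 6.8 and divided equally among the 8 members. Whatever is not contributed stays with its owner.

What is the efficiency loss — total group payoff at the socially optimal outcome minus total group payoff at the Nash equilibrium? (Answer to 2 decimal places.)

The private return per contributed unit is 6.8/8 = 0.8500 < 1 for every player regardless of endowment, so the Nash equilibrium is zero contribution and the group total is Σ E_j = 48 + 8 + 47 + 59 + 22 + 51 + 9 + 54 = 298.
Each contributed unit returns 6.800 to the group, so the social optimum is full contribution by everyone: group total = 6.800 × 298 = 2026.40.
Efficiency loss = (6.800 − 1) × 298 = 1728.40.

1728.40 dollars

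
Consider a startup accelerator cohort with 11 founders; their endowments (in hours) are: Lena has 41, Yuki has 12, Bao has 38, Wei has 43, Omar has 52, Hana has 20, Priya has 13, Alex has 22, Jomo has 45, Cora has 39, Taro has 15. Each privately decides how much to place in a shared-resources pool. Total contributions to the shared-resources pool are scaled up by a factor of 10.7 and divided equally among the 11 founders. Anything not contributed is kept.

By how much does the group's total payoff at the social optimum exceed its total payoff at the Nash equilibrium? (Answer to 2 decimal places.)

The private return per contributed unit is 10.7/11 = 0.9727 < 1 for every player regardless of endowment, so the Nash equilibrium is zero contribution and the group total is Σ E_j = 41 + 12 + 38 + 43 + 52 + 20 + 13 + 22 + 45 + 39 + 15 = 340.
Each contributed unit returns 10.700 to the group, so the social optimum is full contribution by everyone: group total = 10.700 × 340 = 3638.00.
Efficiency loss = (10.700 − 1) × 340 = 3298.00.

3298.00 hours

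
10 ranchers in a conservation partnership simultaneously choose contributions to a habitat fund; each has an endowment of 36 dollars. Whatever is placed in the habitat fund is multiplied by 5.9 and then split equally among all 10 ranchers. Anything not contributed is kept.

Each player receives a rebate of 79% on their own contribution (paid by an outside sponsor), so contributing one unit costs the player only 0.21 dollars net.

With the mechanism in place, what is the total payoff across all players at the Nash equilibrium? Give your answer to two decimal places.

2408.40 dollars

With the mechanism, a contributed unit returns (5.9/10) / 0.21 = 2.8095 per unit of net cost to the contributor — now above 1 — so contributing fully is weakly dominant for every player.
So the Nash equilibrium is full contribution by all 10; the group earns 10 × (36 × 0.79 + 5.9 × 36) = 2408.40.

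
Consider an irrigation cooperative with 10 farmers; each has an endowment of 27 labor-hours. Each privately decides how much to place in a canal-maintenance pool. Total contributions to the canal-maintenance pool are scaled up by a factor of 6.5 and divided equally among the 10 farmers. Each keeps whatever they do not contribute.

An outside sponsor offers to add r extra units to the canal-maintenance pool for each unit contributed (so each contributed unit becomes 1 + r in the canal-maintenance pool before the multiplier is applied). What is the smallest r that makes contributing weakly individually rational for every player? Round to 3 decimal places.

With matching at rate r, one contributed unit becomes (1 + r) in the canal-maintenance pool and returns 6.5 × (1 + r) / 10 to the contributor.
Setting this equal to 1: 1 + r = 10/6.5 = 1.5385.
So the minimum matching rate is r = 1.5385 − 1 = 0.538.

0.538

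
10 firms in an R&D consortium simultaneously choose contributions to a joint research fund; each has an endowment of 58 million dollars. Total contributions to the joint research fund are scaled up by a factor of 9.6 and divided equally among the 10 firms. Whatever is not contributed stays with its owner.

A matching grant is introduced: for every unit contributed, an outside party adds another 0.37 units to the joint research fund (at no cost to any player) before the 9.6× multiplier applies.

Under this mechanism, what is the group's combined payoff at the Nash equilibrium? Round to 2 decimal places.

Under the mechanism each unit contributed yields 9.6 × 1.37 / 10 = 1.3152 back to its contributor per unit of net cost, which exceeds 1, making full contribution the dominant choice for everyone.
At the Nash equilibrium everyone contributes 58. Group total payoff = 9.6 × 1.37 × 580 = 7628.16.

7628.16 million dollars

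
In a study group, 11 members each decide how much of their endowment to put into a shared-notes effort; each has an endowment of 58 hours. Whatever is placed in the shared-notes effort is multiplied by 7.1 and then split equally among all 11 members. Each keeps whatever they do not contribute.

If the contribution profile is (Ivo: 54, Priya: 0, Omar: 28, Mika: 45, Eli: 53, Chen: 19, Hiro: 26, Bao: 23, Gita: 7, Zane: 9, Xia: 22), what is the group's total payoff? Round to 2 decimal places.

Total contributed: 54 + 0 + 28 + 45 + 53 + 19 + 26 + 23 + 7 + 9 + 22 = 286; total kept: 11 × 58 − 286 = 352.
The shared-notes effort pays out 7.1 × 286 = 2030.60 in aggregate.
Group total = 352 + 2030.60 = 2382.60.

2382.60 hours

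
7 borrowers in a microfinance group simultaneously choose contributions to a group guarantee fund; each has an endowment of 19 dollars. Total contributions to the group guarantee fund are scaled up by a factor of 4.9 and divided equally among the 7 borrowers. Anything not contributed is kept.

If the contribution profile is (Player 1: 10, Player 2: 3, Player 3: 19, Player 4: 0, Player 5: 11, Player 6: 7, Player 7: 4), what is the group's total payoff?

Total contributed: 10 + 3 + 19 + 0 + 11 + 7 + 4 = 54; total kept: 7 × 19 − 54 = 79.
The group guarantee fund pays out 4.9 × 54 = 264.60 in aggregate.
Group total = 79 + 264.60 = 343.60.

343.60 dollars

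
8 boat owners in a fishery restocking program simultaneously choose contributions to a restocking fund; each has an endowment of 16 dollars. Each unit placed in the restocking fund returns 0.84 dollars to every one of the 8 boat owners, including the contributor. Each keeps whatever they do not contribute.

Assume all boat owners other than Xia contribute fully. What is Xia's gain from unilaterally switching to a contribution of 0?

2.56 dollars

Switching from a contribution of 16 to 0 lets Xia keep an extra 16 dollars, but lowers the restocking fund by 16, which costs Xia their own share of that drop: 0.84 × 16 = 13.44.
Net gain = 16 − 13.44 = 2.56. The private return per contributed unit (0.84) is below 1, so free-riding is indeed the best response regardless of what the others do.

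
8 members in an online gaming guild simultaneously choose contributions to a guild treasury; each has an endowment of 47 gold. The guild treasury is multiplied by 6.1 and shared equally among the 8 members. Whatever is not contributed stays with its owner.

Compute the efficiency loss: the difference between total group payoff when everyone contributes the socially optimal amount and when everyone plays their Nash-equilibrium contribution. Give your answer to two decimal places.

1917.60 gold

Each contributed unit returns 6.1/8 = 0.7625 to its contributor — below 1 — so contributing 0 is dominant for every player. At the Nash equilibrium everyone keeps their 47, and the group total is 8 × 47 = 376.
Each contributed unit returns 6.100 to the group as a whole (0.7625 to each of 8 players), which exceeds 1, so the social optimum is full contribution: group total = 6.100 × 376 = 2293.60.
Efficiency loss = 2293.60 − 376 = 1917.60.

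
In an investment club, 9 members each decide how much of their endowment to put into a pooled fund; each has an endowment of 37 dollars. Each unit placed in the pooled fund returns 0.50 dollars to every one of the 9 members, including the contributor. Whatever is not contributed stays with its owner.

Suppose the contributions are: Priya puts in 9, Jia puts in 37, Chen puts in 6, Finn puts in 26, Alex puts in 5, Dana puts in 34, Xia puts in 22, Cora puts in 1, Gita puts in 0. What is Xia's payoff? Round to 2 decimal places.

85.00 dollars

Total contributed: 9 + 37 + 6 + 26 + 5 + 34 + 22 + 1 + 0 = 140.
Each receives 0.50 × 140 = 70.00 from the pooled fund.
Xia keeps 37 − 22 = 15, so Xia's payoff is 15 + 70.00 = 85.00.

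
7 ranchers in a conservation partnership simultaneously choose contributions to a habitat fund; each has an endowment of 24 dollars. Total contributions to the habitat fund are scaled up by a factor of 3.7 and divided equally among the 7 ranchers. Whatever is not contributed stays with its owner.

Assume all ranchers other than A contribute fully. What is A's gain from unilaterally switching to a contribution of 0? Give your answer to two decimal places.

11.31 dollars

Switching from a contribution of 24 to 0 lets A keep an extra 24 dollars, but lowers the habitat fund by 24, which costs A their own share of that drop: 3.7/7 × 24 = 12.69.
Net gain = 24 − 12.69 = 11.31. The private return per contributed unit (0.5286) is below 1, so free-riding is indeed the best response regardless of what the others do.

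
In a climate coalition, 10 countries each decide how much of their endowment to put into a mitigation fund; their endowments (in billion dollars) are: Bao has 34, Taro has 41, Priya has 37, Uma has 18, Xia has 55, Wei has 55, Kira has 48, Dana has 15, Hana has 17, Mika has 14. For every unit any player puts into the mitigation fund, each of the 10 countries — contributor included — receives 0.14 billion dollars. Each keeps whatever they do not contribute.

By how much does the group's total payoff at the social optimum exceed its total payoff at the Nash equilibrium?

The private return per contributed unit is 0.14 < 1 for everyone, so the Nash equilibrium is zero contribution and the group total is Σ E_j = 34 + 41 + 37 + 18 + 55 + 55 + 48 + 15 + 17 + 14 = 334.
Each contributed unit returns 1.400 to the group, so the social optimum is full contribution by everyone: group total = 1.400 × 334 = 467.60.
Efficiency loss = (1.400 − 1) × 334 = 133.60.

133.60 billion dollars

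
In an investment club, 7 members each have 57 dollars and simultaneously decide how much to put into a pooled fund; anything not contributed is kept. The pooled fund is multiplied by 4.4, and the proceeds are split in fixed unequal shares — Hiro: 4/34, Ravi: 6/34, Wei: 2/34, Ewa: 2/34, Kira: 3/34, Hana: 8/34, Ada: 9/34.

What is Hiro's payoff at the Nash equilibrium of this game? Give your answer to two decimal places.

116.01 dollars

A player with share s gets back 4.4·s per unit contributed, so full contribution is dominant for anyone with s > 1/4.4 = 0.2273 and zero contribution is dominant for anyone below.
Hana and Ada clear that bar, contributing 57 each; the remaining 5 contribute 0. Total contributed: 114.
Hiro keeps 57 and receives 4.4 × 114 × 4/34 = 59.01 from the pooled fund, for a payoff of 116.01.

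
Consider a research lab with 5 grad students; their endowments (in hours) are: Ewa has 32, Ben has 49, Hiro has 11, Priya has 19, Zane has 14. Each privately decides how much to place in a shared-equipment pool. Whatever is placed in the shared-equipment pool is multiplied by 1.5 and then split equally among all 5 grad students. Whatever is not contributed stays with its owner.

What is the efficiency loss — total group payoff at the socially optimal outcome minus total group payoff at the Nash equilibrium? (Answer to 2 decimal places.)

The private return per contributed unit is 1.5/5 = 0.3000 < 1 for every player regardless of endowment, so the Nash equilibrium is zero contribution and the group total is Σ E_j = 32 + 49 + 11 + 19 + 14 = 125.
Each contributed unit returns 1.500 to the group, so the social optimum is full contribution by everyone: group total = 1.500 × 125 = 187.50.
Efficiency loss = (1.500 − 1) × 125 = 62.50.

62.50 hours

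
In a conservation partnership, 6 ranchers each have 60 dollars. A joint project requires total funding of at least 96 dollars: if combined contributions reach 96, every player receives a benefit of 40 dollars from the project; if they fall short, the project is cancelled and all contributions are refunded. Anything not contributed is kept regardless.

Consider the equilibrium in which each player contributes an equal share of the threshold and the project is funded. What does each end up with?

84 dollars

Equal share of the threshold: 96/6 = 16.
At this profile no one gains by cutting their contribution: any cut drops the total below 96, the project is cancelled, contributions are refunded, and the deviator ends with 60, which is less than 60 − 16 + 40 = 84. Contributing more than 16 just wastes the excess. So contributing exactly 16 is a best response.
Each player's payoff: 60 − 16 + 40 = 84.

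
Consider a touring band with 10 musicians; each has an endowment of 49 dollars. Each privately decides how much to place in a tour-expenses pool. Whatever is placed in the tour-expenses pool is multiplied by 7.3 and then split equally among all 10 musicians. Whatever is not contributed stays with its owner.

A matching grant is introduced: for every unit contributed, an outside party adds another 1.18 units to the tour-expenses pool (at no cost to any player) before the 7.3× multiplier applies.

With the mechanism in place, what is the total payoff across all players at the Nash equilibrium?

Under the mechanism each unit contributed yields 7.3 × 2.18 / 10 = 1.5914 back to its contributor per unit of net cost, which exceeds 1, making full contribution the dominant choice for everyone.
At the Nash equilibrium everyone contributes 49. Group total payoff = 7.3 × 2.18 × 490 = 7797.86.

7797.86 dollars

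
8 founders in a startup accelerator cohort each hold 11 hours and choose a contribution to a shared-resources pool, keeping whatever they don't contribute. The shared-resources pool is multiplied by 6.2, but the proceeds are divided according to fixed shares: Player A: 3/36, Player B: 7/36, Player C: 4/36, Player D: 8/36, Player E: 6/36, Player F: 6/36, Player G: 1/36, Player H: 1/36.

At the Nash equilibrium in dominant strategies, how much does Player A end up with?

33.73 hours

For player j, contributing a unit is worthwhile iff 6.2 × (j's share) ≥ 1, i.e. iff j's share is at least 0.1613.
Player B, Player D, Player E and Player F are above the threshold, contributing 11 each; the remaining 4 contribute 0. Total contributed: 44.
Player A keeps 11 and receives 6.2 × 44 × 3/36 = 22.73 from the shared-resources pool, for a payoff of 33.73.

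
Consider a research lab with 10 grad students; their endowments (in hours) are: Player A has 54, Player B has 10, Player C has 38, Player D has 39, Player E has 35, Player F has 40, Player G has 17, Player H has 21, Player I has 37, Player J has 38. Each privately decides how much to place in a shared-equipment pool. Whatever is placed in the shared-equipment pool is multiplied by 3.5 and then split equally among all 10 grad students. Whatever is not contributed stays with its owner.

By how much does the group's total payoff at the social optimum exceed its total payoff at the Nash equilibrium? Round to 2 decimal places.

The private return per contributed unit is 3.5/10 = 0.3500 < 1 for every player regardless of endowment, so the Nash equilibrium is zero contribution and the group total is Σ E_j = 54 + 10 + 38 + 39 + 35 + 40 + 17 + 21 + 37 + 38 = 329.
Each contributed unit returns 3.500 to the group, so the social optimum is full contribution by everyone: group total = 3.500 × 329 = 1151.50.
Efficiency loss = (3.500 − 1) × 329 = 822.50.

822.50 hours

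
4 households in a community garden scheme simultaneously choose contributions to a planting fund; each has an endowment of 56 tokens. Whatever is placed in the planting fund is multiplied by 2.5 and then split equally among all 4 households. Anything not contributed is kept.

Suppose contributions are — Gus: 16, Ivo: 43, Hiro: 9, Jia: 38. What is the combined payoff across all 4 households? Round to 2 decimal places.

383.00 tokens

Total contributed: 16 + 43 + 9 + 38 = 106; total kept: 4 × 56 − 106 = 118.
The planting fund pays out 2.5 × 106 = 265.00 in aggregate.
Group total = 118 + 265.00 = 383.00.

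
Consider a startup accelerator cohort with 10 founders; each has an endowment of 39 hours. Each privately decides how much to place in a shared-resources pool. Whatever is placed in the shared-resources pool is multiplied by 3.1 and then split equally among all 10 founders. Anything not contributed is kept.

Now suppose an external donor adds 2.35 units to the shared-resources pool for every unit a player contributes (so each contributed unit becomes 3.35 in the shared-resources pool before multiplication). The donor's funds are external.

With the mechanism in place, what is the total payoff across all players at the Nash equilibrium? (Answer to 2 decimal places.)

Under the mechanism each unit contributed yields 3.1 × 3.35 / 10 = 1.0385 back to its contributor per unit of net cost, which exceeds 1, making full contribution the dominant choice for everyone.
At the Nash equilibrium everyone contributes 39. Group total payoff = 3.1 × 3.35 × 390 = 4050.15.

4050.15 hours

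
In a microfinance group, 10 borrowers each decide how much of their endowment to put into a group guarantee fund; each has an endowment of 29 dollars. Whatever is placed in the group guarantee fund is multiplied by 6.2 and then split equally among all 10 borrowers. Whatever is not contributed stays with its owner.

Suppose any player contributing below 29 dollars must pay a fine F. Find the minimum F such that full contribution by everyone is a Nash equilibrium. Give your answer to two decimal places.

Given the others contribute fully, the best deviation is to contribute 0 (any partial contribution still incurs the fine and gives up units whose private return 0.6200 is below 1).
Deviating from 29 to 0 saves 29 dollars but forfeits the deviator's share of the drop in the group guarantee fund: 6.2/10 × 29 = 17.98.
So the deviation gain is 29 − 17.98 = 11.02, and the fine must be at least 11.02 dollars to wipe it out.

11.02 dollars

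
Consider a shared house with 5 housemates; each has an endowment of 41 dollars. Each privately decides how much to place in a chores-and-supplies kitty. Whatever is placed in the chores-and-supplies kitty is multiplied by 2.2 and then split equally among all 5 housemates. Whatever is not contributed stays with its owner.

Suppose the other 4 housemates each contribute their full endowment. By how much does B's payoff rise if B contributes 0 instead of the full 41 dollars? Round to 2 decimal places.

22.96 dollars

Switching from a contribution of 41 to 0 lets B keep an extra 41 dollars, but lowers the chores-and-supplies kitty by 41, which costs B their own share of that drop: 2.2/5 × 41 = 18.04.
Net gain = 41 − 18.04 = 22.96. The private return per contributed unit (0.4400) is below 1, so free-riding is indeed the best response regardless of what the others do.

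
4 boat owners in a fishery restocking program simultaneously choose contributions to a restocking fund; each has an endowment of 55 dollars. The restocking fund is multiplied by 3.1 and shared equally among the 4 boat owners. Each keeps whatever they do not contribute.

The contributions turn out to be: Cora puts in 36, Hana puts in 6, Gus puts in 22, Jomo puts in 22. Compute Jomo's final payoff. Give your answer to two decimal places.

99.65 dollars

Total contributed: 36 + 6 + 22 + 22 = 86.
Each receives 3.1 × 86 / 4 = 66.65 from the restocking fund.
Jomo keeps 55 − 22 = 33, so Jomo's payoff is 33 + 66.65 = 99.65.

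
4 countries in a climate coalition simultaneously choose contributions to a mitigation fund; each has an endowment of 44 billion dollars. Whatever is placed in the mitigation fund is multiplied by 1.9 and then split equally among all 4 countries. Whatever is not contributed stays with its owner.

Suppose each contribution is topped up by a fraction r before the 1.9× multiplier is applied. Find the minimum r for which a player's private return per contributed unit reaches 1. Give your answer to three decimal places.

With matching at rate r, one contributed unit becomes (1 + r) in the mitigation fund and returns 1.9 × (1 + r) / 4 to the contributor.
Setting this equal to 1: 1 + r = 4/1.9 = 2.1053.
So the minimum matching rate is r = 2.1053 − 1 = 1.105.

1.105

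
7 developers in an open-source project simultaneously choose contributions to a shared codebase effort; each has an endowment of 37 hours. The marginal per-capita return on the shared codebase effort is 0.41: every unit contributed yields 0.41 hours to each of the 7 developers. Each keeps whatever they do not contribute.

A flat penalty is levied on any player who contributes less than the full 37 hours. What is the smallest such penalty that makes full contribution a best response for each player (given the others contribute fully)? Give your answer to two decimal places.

21.83 hours

Given the others contribute fully, the best deviation is to contribute 0 (any partial contribution still incurs the fine and gives up units whose private return 0.41 is below 1).
Deviating from 37 to 0 saves 37 hours but forfeits the deviator's share of the drop in the shared codebase effort: 0.41 × 37 = 15.17.
So the deviation gain is 37 − 15.17 = 21.83, and the fine must be at least 21.83 hours to wipe it out.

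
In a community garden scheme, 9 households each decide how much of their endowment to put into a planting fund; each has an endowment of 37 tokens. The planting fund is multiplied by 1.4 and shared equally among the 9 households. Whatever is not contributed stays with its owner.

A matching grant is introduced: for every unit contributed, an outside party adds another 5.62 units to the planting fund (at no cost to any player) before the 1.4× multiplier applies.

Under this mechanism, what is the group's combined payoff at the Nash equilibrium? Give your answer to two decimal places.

The effective private return per unit is now 1.4 × 6.62 / 9 = 1.0298 > 1, so every player's dominant strategy flips to full contribution.
At the Nash equilibrium everyone contributes 37. Group total payoff = 1.4 × 6.62 × 333 = 3086.24.

3086.24 tokens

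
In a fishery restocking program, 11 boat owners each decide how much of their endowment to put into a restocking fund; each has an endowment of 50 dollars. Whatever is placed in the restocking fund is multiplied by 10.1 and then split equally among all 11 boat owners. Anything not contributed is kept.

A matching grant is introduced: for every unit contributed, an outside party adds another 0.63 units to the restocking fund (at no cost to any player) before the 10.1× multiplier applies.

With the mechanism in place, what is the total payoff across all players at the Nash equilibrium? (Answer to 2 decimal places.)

Under the mechanism each unit contributed yields 10.1 × 1.63 / 11 = 1.4966 back to its contributor per unit of net cost, which exceeds 1, making full contribution the dominant choice for everyone.
So the Nash equilibrium is full contribution by all 11; the group earns 10.1 × 1.63 × 550 = 9054.65.

9054.65 dollars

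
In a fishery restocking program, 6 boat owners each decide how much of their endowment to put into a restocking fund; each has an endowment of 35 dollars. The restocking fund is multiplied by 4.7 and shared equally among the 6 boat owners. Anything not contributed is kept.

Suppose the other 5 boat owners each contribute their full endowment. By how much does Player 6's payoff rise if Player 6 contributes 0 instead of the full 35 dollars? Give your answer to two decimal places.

7.58 dollars

Switching from a contribution of 35 to 0 lets Player 6 keep an extra 35 dollars, but lowers the restocking fund by 35, which costs Player 6 their own share of that drop: 4.7/6 × 35 = 27.42.
Net gain = 35 − 27.42 = 7.58. The private return per contributed unit (0.7833) is below 1, so free-riding is indeed the best response regardless of what the others do.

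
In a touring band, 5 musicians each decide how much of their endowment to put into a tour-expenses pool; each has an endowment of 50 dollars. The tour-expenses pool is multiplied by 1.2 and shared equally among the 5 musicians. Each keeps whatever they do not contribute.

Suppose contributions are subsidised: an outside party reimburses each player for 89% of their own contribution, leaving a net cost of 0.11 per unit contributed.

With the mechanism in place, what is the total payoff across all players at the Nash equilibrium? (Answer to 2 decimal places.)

The effective private return per unit is now (1.2/5) / 0.11 = 2.1818 > 1, so every player's dominant strategy flips to full contribution.
So the Nash equilibrium is full contribution by all 5; the group earns 5 × (50 × 0.89 + 1.2 × 50) = 522.50.

522.50 dollars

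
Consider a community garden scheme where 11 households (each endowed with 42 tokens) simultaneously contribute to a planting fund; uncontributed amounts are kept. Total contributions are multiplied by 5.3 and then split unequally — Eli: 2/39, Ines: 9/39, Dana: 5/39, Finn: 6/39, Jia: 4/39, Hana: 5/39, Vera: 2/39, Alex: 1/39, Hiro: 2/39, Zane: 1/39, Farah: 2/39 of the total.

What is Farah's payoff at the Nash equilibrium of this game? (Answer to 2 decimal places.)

53.42 tokens

For player j, contributing a unit is worthwhile iff 5.3 × (j's share) ≥ 1, i.e. iff j's share is at least 0.1887.
The only share above 0.1887 is Ines's 9/39, contributing 42; the remaining 10 contribute 0. Total contributed: 42.
Farah keeps 42 and receives 5.3 × 42 × 2/39 = 11.42 from the planting fund, for a payoff of 53.42.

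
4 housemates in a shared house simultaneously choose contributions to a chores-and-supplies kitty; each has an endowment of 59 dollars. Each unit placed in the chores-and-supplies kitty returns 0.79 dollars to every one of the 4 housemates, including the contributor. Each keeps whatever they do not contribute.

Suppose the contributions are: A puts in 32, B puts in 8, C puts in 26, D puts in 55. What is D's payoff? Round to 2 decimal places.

Total contributed: 32 + 8 + 26 + 55 = 121.
Each receives 0.79 × 121 = 95.59 from the chores-and-supplies kitty.
D keeps 59 − 55 = 4, so D's payoff is 4 + 95.59 = 99.59.

99.59 dollars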